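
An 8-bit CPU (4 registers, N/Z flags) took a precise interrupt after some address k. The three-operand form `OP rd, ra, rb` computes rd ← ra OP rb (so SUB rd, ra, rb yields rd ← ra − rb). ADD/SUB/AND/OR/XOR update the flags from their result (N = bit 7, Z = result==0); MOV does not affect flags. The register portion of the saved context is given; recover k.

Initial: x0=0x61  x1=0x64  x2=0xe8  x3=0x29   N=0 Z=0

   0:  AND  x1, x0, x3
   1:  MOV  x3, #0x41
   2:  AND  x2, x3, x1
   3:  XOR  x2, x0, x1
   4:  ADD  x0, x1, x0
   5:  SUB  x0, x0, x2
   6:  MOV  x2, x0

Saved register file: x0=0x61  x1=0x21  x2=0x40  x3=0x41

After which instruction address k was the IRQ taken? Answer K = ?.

after  0: x0=0x61 x1=0x21 x2=0xe8 x3=0x29  N=0 Z=0
after  1: x0=0x61 x1=0x21 x2=0xe8 x3=0x41  N=0 Z=0
after  2: x0=0x61 x1=0x21 x2=0x01 x3=0x41  N=0 Z=0
after  3: x0=0x61 x1=0x21 x2=0x40 x3=0x41  N=0 Z=0
-- IRQ taken; context saved, return-PC = 4 --

K = 3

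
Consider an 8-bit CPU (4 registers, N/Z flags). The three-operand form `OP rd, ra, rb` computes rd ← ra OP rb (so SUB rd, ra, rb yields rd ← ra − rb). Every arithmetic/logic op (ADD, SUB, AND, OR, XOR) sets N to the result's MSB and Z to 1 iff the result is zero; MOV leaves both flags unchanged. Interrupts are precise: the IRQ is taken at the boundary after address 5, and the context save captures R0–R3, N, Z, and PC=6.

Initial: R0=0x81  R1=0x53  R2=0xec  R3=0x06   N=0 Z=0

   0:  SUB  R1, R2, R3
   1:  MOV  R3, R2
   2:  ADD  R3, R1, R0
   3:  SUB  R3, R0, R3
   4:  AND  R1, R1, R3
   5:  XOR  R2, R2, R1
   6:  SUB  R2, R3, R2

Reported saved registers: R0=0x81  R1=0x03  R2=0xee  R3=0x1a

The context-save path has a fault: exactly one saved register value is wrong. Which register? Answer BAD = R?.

BAD = R1

after  0: R0=0x81 R1=0xe6 R2=0xec R3=0x06  N=1 Z=0
after  1: R0=0x81 R1=0xe6 R2=0xec R3=0xec  N=1 Z=0
after  2: R0=0x81 R1=0xe6 R2=0xec R3=0x67  N=0 Z=0
after  3: R0=0x81 R1=0xe6 R2=0xec R3=0x1a  N=0 Z=0
after  4: R0=0x81 R1=0x02 R2=0xec R3=0x1a  N=0 Z=0
after  5: R0=0x81 R1=0x02 R2=0xee R3=0x1a  N=1 Z=0
-- IRQ taken; context saved, return-PC = 6 --
mismatch: R1: reported 0x03 vs actual 0x02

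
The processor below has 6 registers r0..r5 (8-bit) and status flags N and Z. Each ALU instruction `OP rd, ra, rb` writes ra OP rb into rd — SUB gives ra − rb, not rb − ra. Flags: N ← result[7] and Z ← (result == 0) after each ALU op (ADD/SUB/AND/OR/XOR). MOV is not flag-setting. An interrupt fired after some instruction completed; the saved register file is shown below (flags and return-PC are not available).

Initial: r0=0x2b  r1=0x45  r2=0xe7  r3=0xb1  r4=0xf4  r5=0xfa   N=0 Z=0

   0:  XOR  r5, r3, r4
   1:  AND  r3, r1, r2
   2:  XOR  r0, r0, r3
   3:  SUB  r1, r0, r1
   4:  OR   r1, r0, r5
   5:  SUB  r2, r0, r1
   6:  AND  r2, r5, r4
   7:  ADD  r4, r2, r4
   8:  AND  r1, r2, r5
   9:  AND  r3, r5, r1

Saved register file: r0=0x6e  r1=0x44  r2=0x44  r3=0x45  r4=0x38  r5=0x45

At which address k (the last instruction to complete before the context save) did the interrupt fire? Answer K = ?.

after  0: r0=0x2b r1=0x45 r2=0xe7 r3=0xb1 r4=0xf4 r5=0x45  N=0 Z=0
after  1: r0=0x2b r1=0x45 r2=0xe7 r3=0x45 r4=0xf4 r5=0x45  N=0 Z=0
after  2: r0=0x6e r1=0x45 r2=0xe7 r3=0x45 r4=0xf4 r5=0x45  N=0 Z=0
after  3: r0=0x6e r1=0x29 r2=0xe7 r3=0x45 r4=0xf4 r5=0x45  N=0 Z=0
after  4: r0=0x6e r1=0x6f r2=0xe7 r3=0x45 r4=0xf4 r5=0x45  N=0 Z=0
after  5: r0=0x6e r1=0x6f r2=0xff r3=0x45 r4=0xf4 r5=0x45  N=1 Z=0
after  6: r0=0x6e r1=0x6f r2=0x44 r3=0x45 r4=0xf4 r5=0x45  N=0 Z=0
after  7: r0=0x6e r1=0x6f r2=0x44 r3=0x45 r4=0x38 r5=0x45  N=0 Z=0
after  8: r0=0x6e r1=0x44 r2=0x44 r3=0x45 r4=0x38 r5=0x45  N=0 Z=0
-- IRQ taken; context saved, return-PC = 9 --

K = 8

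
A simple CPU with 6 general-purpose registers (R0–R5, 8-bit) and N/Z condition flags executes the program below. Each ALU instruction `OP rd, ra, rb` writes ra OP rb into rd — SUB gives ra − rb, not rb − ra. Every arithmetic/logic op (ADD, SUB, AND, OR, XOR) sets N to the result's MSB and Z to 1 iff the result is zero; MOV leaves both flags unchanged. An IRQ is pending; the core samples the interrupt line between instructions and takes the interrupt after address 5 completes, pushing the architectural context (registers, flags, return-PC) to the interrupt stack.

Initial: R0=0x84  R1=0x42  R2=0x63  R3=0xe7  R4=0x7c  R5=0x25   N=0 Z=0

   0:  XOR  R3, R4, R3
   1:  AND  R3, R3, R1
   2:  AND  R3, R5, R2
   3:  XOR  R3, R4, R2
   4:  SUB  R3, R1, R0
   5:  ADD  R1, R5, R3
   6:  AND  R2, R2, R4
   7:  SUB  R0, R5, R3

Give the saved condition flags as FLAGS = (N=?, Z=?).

FLAGS = (N=1, Z=0)

after  0: R0=0x84 R1=0x42 R2=0x63 R3=0x9b R4=0x7c R5=0x25  N=1 Z=0
after  1: R0=0x84 R1=0x42 R2=0x63 R3=0x02 R4=0x7c R5=0x25  N=0 Z=0
after  2: R0=0x84 R1=0x42 R2=0x63 R3=0x21 R4=0x7c R5=0x25  N=0 Z=0
after  3: R0=0x84 R1=0x42 R2=0x63 R3=0x1f R4=0x7c R5=0x25  N=0 Z=0
after  4: R0=0x84 R1=0x42 R2=0x63 R3=0xbe R4=0x7c R5=0x25  N=1 Z=0
after  5: R0=0x84 R1=0xe3 R2=0x63 R3=0xbe R4=0x7c R5=0x25  N=1 Z=0
-- IRQ taken; context saved, return-PC = 6 --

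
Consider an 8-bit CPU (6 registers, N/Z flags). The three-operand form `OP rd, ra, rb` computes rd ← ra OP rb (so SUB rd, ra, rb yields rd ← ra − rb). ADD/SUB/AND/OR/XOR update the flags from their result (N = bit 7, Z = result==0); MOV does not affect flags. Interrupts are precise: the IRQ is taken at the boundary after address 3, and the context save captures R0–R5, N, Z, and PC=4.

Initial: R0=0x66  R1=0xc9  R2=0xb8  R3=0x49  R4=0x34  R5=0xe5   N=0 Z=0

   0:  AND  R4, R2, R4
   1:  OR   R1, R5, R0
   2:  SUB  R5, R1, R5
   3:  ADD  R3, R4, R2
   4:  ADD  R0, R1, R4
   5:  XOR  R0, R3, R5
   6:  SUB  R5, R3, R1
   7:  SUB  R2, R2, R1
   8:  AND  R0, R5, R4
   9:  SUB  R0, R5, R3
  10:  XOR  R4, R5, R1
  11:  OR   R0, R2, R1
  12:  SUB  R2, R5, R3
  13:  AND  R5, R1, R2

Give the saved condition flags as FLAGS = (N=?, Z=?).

after  0: R0=0x66 R1=0xc9 R2=0xb8 R3=0x49 R4=0x30 R5=0xe5  N=0 Z=0
after  1: R0=0x66 R1=0xe7 R2=0xb8 R3=0x49 R4=0x30 R5=0xe5  N=1 Z=0
after  2: R0=0x66 R1=0xe7 R2=0xb8 R3=0x49 R4=0x30 R5=0x02  N=0 Z=0
after  3: R0=0x66 R1=0xe7 R2=0xb8 R3=0xe8 R4=0x30 R5=0x02  N=1 Z=0
-- IRQ taken; context saved, return-PC = 4 --

FLAGS = (N=1, Z=0)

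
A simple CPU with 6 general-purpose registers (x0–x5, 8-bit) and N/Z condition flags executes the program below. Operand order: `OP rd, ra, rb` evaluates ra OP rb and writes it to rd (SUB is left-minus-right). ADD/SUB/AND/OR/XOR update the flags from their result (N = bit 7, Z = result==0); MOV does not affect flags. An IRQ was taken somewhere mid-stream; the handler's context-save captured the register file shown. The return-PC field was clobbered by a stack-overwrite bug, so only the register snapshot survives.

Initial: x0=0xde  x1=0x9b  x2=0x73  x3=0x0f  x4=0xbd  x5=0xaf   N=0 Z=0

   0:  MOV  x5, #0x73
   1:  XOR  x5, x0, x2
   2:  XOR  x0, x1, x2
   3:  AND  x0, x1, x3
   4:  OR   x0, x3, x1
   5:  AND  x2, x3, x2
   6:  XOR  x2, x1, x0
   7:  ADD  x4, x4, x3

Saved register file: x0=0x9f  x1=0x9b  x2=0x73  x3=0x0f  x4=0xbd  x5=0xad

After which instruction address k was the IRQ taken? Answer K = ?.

after  0: x0=0xde x1=0x9b x2=0x73 x3=0x0f x4=0xbd x5=0x73  N=0 Z=0
after  1: x0=0xde x1=0x9b x2=0x73 x3=0x0f x4=0xbd x5=0xad  N=1 Z=0
after  2: x0=0xe8 x1=0x9b x2=0x73 x3=0x0f x4=0xbd x5=0xad  N=1 Z=0
after  3: x0=0x0b x1=0x9b x2=0x73 x3=0x0f x4=0xbd x5=0xad  N=0 Z=0
after  4: x0=0x9f x1=0x9b x2=0x73 x3=0x0f x4=0xbd x5=0xad  N=1 Z=0
-- IRQ taken; context saved, return-PC = 5 --

K = 4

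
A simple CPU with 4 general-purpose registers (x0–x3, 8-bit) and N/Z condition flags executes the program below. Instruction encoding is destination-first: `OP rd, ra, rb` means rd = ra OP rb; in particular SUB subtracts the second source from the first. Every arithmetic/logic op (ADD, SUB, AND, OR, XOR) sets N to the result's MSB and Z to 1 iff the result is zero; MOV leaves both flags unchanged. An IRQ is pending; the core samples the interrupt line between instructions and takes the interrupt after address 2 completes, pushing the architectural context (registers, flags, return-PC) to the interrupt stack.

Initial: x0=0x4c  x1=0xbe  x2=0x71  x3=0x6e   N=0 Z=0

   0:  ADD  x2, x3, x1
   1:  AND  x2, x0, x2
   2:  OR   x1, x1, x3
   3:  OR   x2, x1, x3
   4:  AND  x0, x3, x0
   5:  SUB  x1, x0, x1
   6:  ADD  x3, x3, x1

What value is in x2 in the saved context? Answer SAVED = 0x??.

after  0: x0=0x4c x1=0xbe x2=0x2c x3=0x6e  N=0 Z=0
after  1: x0=0x4c x1=0xbe x2=0x0c x3=0x6e  N=0 Z=0
after  2: x0=0x4c x1=0xfe x2=0x0c x3=0x6e  N=1 Z=0
-- IRQ taken; context saved, return-PC = 3 --

SAVED = 0x0c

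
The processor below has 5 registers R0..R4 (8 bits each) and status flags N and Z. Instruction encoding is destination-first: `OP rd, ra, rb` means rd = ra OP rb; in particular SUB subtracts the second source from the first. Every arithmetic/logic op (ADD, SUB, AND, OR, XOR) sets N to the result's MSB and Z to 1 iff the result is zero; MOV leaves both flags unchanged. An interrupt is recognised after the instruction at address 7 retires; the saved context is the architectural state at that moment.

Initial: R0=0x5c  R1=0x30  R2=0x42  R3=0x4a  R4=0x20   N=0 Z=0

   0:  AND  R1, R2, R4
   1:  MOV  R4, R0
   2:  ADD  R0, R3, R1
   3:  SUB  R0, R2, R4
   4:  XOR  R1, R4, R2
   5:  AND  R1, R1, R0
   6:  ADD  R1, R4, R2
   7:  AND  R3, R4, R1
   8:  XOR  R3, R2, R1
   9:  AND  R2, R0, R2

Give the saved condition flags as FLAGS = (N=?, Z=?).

FLAGS = (N=0, Z=0)

after  0: R0=0x5c R1=0x00 R2=0x42 R3=0x4a R4=0x20  N=0 Z=1
after  1: R0=0x5c R1=0x00 R2=0x42 R3=0x4a R4=0x5c  N=0 Z=1
after  2: R0=0x4a R1=0x00 R2=0x42 R3=0x4a R4=0x5c  N=0 Z=0
after  3: R0=0xe6 R1=0x00 R2=0x42 R3=0x4a R4=0x5c  N=1 Z=0
after  4: R0=0xe6 R1=0x1e R2=0x42 R3=0x4a R4=0x5c  N=0 Z=0
after  5: R0=0xe6 R1=0x06 R2=0x42 R3=0x4a R4=0x5c  N=0 Z=0
after  6: R0=0xe6 R1=0x9e R2=0x42 R3=0x4a R4=0x5c  N=1 Z=0
after  7: R0=0xe6 R1=0x9e R2=0x42 R3=0x1c R4=0x5c  N=0 Z=0
-- IRQ taken; context saved, return-PC = 8 --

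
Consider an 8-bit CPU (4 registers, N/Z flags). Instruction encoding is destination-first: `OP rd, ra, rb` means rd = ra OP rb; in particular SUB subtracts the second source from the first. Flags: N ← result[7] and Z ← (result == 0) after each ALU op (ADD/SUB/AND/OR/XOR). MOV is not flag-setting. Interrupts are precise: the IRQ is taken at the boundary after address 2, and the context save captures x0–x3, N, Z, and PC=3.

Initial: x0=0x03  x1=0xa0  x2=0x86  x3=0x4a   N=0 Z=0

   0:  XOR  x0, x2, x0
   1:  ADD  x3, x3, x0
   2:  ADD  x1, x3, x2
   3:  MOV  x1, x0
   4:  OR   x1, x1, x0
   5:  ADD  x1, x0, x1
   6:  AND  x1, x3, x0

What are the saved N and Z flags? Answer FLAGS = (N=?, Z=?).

after  0: x0=0x85 x1=0xa0 x2=0x86 x3=0x4a  N=1 Z=0
after  1: x0=0x85 x1=0xa0 x2=0x86 x3=0xcf  N=1 Z=0
after  2: x0=0x85 x1=0x55 x2=0x86 x3=0xcf  N=0 Z=0
-- IRQ taken; context saved, return-PC = 3 --

FLAGS = (N=0, Z=0)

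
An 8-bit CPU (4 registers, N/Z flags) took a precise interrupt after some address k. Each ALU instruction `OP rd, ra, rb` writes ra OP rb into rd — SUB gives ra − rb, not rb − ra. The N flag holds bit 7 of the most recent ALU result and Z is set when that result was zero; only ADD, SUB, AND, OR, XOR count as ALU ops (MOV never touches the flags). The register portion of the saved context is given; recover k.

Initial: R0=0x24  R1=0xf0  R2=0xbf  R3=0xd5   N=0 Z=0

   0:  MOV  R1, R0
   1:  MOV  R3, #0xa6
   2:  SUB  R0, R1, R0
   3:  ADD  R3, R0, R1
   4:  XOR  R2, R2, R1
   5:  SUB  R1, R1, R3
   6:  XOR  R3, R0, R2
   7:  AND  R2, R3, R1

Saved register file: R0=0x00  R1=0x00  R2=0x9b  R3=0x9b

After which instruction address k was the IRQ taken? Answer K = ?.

K = 6

after  0: R0=0x24 R1=0x24 R2=0xbf R3=0xd5  N=0 Z=0
after  1: R0=0x24 R1=0x24 R2=0xbf R3=0xa6  N=0 Z=0
after  2: R0=0x00 R1=0x24 R2=0xbf R3=0xa6  N=0 Z=1
after  3: R0=0x00 R1=0x24 R2=0xbf R3=0x24  N=0 Z=0
after  4: R0=0x00 R1=0x24 R2=0x9b R3=0x24  N=1 Z=0
after  5: R0=0x00 R1=0x00 R2=0x9b R3=0x24  N=0 Z=1
after  6: R0=0x00 R1=0x00 R2=0x9b R3=0x9b  N=1 Z=0
-- IRQ taken; context saved, return-PC = 7 --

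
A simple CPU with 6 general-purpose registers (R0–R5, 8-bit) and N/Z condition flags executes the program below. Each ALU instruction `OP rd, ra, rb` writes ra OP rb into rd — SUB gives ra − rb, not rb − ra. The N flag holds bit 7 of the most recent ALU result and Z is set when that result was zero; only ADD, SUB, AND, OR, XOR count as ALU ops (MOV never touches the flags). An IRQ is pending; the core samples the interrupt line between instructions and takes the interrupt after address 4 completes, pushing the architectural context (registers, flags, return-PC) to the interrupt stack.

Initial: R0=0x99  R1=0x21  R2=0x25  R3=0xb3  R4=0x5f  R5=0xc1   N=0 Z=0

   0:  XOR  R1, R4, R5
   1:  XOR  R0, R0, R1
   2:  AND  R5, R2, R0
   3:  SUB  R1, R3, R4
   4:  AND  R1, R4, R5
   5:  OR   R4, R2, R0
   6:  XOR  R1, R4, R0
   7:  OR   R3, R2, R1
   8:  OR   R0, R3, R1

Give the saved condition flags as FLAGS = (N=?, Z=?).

FLAGS = (N=0, Z=0)

after  0: R0=0x99 R1=0x9e R2=0x25 R3=0xb3 R4=0x5f R5=0xc1  N=1 Z=0
after  1: R0=0x07 R1=0x9e R2=0x25 R3=0xb3 R4=0x5f R5=0xc1  N=0 Z=0
after  2: R0=0x07 R1=0x9e R2=0x25 R3=0xb3 R4=0x5f R5=0x05  N=0 Z=0
after  3: R0=0x07 R1=0x54 R2=0x25 R3=0xb3 R4=0x5f R5=0x05  N=0 Z=0
after  4: R0=0x07 R1=0x05 R2=0x25 R3=0xb3 R4=0x5f R5=0x05  N=0 Z=0
-- IRQ taken; context saved, return-PC = 5 --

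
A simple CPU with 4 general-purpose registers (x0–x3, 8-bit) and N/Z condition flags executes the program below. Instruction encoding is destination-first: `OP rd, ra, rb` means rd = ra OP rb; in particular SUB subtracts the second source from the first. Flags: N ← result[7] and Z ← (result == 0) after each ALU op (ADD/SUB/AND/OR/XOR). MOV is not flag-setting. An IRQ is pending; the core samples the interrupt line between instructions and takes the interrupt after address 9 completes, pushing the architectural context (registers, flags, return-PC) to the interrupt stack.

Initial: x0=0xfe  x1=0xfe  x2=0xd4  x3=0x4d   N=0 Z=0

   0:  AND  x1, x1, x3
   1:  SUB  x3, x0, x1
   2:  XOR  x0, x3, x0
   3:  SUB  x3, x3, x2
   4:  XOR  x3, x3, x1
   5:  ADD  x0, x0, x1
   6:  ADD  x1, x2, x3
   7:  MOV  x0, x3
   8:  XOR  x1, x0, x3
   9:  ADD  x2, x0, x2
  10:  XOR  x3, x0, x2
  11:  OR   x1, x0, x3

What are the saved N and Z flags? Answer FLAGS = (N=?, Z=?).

FLAGS = (N=0, Z=0)

after  0: x0=0xfe x1=0x4c x2=0xd4 x3=0x4d  N=0 Z=0
after  1: x0=0xfe x1=0x4c x2=0xd4 x3=0xb2  N=1 Z=0
after  2: x0=0x4c x1=0x4c x2=0xd4 x3=0xb2  N=0 Z=0
after  3: x0=0x4c x1=0x4c x2=0xd4 x3=0xde  N=1 Z=0
after  4: x0=0x4c x1=0x4c x2=0xd4 x3=0x92  N=1 Z=0
after  5: x0=0x98 x1=0x4c x2=0xd4 x3=0x92  N=1 Z=0
after  6: x0=0x98 x1=0x66 x2=0xd4 x3=0x92  N=0 Z=0
after  7: x0=0x92 x1=0x66 x2=0xd4 x3=0x92  N=0 Z=0
after  8: x0=0x92 x1=0x00 x2=0xd4 x3=0x92  N=0 Z=1
after  9: x0=0x92 x1=0x00 x2=0x66 x3=0x92  N=0 Z=0
-- IRQ taken; context saved, return-PC = 10 --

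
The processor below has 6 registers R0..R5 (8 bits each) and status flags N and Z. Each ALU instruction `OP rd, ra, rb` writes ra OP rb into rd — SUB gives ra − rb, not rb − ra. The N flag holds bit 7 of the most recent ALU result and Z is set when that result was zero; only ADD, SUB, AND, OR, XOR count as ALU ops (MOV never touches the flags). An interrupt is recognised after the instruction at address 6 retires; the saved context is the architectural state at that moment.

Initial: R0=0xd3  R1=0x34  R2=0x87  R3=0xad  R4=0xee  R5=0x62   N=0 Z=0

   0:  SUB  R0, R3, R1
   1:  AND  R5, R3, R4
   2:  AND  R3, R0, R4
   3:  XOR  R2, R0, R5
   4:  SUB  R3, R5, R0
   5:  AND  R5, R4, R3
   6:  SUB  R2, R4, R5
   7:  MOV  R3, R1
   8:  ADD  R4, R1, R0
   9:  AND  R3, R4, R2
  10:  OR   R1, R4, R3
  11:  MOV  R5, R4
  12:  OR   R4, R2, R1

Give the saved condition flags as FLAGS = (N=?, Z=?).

after  0: R0=0x79 R1=0x34 R2=0x87 R3=0xad R4=0xee R5=0x62  N=0 Z=0
after  1: R0=0x79 R1=0x34 R2=0x87 R3=0xad R4=0xee R5=0xac  N=1 Z=0
after  2: R0=0x79 R1=0x34 R2=0x87 R3=0x68 R4=0xee R5=0xac  N=0 Z=0
after  3: R0=0x79 R1=0x34 R2=0xd5 R3=0x68 R4=0xee R5=0xac  N=1 Z=0
after  4: R0=0x79 R1=0x34 R2=0xd5 R3=0x33 R4=0xee R5=0xac  N=0 Z=0
after  5: R0=0x79 R1=0x34 R2=0xd5 R3=0x33 R4=0xee R5=0x22  N=0 Z=0
after  6: R0=0x79 R1=0x34 R2=0xcc R3=0x33 R4=0xee R5=0x22  N=1 Z=0
-- IRQ taken; context saved, return-PC = 7 --

FLAGS = (N=1, Z=0)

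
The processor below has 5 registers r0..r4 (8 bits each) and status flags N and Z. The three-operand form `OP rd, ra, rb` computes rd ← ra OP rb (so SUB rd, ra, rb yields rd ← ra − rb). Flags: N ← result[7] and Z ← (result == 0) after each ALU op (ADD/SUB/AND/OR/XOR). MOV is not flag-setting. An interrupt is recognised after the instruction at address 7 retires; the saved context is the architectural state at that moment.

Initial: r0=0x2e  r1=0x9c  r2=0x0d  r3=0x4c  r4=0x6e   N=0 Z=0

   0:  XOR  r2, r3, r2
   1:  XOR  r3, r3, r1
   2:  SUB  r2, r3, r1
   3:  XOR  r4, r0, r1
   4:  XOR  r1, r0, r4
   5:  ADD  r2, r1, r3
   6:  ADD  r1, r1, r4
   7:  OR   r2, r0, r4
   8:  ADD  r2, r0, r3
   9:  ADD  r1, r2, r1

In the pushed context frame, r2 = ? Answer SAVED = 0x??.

SAVED = 0xbe

after  0: r0=0x2e r1=0x9c r2=0x41 r3=0x4c r4=0x6e  N=0 Z=0
after  1: r0=0x2e r1=0x9c r2=0x41 r3=0xd0 r4=0x6e  N=1 Z=0
after  2: r0=0x2e r1=0x9c r2=0x34 r3=0xd0 r4=0x6e  N=0 Z=0
after  3: r0=0x2e r1=0x9c r2=0x34 r3=0xd0 r4=0xb2  N=1 Z=0
after  4: r0=0x2e r1=0x9c r2=0x34 r3=0xd0 r4=0xb2  N=1 Z=0
after  5: r0=0x2e r1=0x9c r2=0x6c r3=0xd0 r4=0xb2  N=0 Z=0
after  6: r0=0x2e r1=0x4e r2=0x6c r3=0xd0 r4=0xb2  N=0 Z=0
after  7: r0=0x2e r1=0x4e r2=0xbe r3=0xd0 r4=0xb2  N=1 Z=0
-- IRQ taken; context saved, return-PC = 8 --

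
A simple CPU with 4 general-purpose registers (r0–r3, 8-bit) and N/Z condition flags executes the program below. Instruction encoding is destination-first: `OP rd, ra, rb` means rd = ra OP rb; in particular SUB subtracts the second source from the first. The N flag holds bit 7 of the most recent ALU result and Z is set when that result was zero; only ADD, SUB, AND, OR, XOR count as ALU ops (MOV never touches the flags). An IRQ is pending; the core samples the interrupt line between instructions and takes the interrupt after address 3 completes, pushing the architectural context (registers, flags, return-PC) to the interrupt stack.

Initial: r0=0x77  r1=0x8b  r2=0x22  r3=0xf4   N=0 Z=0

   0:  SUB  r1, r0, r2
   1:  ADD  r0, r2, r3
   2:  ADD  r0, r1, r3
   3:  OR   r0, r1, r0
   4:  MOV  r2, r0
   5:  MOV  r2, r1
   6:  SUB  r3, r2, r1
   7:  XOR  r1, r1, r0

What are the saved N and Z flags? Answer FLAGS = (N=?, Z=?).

after  0: r0=0x77 r1=0x55 r2=0x22 r3=0xf4  N=0 Z=0
after  1: r0=0x16 r1=0x55 r2=0x22 r3=0xf4  N=0 Z=0
after  2: r0=0x49 r1=0x55 r2=0x22 r3=0xf4  N=0 Z=0
after  3: r0=0x5d r1=0x55 r2=0x22 r3=0xf4  N=0 Z=0
-- IRQ taken; context saved, return-PC = 4 --

FLAGS = (N=0, Z=0)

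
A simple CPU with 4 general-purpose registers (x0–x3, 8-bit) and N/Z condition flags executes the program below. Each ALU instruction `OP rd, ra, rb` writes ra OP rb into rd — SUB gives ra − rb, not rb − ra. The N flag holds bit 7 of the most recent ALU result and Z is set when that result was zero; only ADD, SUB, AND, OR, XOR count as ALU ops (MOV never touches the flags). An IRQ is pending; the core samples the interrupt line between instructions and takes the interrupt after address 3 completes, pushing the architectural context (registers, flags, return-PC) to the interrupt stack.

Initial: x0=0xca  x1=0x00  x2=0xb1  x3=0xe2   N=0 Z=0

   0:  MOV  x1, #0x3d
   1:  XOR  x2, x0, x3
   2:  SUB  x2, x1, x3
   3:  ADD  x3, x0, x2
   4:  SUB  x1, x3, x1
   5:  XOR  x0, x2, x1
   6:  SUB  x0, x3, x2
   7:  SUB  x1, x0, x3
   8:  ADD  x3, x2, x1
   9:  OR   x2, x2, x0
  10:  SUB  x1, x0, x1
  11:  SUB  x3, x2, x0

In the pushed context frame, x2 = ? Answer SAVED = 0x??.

after  0: x0=0xca x1=0x3d x2=0xb1 x3=0xe2  N=0 Z=0
after  1: x0=0xca x1=0x3d x2=0x28 x3=0xe2  N=0 Z=0
after  2: x0=0xca x1=0x3d x2=0x5b x3=0xe2  N=0 Z=0
after  3: x0=0xca x1=0x3d x2=0x5b x3=0x25  N=0 Z=0
-- IRQ taken; context saved, return-PC = 4 --

SAVED = 0x5b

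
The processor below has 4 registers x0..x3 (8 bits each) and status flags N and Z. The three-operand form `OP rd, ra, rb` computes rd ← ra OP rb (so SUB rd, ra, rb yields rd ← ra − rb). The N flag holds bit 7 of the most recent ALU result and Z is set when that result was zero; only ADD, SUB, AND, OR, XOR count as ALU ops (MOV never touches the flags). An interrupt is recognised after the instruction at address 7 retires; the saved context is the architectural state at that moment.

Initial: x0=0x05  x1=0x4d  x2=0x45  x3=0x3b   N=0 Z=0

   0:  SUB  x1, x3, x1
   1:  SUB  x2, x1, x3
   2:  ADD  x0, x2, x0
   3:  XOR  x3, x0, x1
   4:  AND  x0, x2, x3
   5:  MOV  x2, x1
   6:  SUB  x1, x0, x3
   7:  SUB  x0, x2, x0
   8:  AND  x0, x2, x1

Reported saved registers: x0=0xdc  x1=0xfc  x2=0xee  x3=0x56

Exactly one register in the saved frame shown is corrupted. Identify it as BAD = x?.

BAD = x1

after  0: x0=0x05 x1=0xee x2=0x45 x3=0x3b  N=1 Z=0
after  1: x0=0x05 x1=0xee x2=0xb3 x3=0x3b  N=1 Z=0
after  2: x0=0xb8 x1=0xee x2=0xb3 x3=0x3b  N=1 Z=0
after  3: x0=0xb8 x1=0xee x2=0xb3 x3=0x56  N=0 Z=0
after  4: x0=0x12 x1=0xee x2=0xb3 x3=0x56  N=0 Z=0
after  5: x0=0x12 x1=0xee x2=0xee x3=0x56  N=0 Z=0
after  6: x0=0x12 x1=0xbc x2=0xee x3=0x56  N=1 Z=0
after  7: x0=0xdc x1=0xbc x2=0xee x3=0x56  N=1 Z=0
-- IRQ taken; context saved, return-PC = 8 --
mismatch: x1: reported 0xfc vs actual 0xbc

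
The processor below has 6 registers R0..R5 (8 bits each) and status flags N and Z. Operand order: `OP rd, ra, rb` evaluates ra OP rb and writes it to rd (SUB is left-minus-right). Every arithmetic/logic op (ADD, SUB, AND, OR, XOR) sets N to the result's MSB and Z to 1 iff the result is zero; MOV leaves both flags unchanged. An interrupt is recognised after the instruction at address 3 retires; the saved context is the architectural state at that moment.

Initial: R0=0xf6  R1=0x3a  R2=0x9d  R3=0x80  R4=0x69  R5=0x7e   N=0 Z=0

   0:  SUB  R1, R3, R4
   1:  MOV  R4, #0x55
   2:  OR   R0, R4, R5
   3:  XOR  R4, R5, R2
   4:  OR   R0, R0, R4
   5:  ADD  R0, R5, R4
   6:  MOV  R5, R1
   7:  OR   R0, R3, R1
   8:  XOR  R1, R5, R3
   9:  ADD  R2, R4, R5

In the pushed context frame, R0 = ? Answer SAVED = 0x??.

after  0: R0=0xf6 R1=0x17 R2=0x9d R3=0x80 R4=0x69 R5=0x7e  N=0 Z=0
after  1: R0=0xf6 R1=0x17 R2=0x9d R3=0x80 R4=0x55 R5=0x7e  N=0 Z=0
after  2: R0=0x7f R1=0x17 R2=0x9d R3=0x80 R4=0x55 R5=0x7e  N=0 Z=0
after  3: R0=0x7f R1=0x17 R2=0x9d R3=0x80 R4=0xe3 R5=0x7e  N=1 Z=0
-- IRQ taken; context saved, return-PC = 4 --

SAVED = 0x7f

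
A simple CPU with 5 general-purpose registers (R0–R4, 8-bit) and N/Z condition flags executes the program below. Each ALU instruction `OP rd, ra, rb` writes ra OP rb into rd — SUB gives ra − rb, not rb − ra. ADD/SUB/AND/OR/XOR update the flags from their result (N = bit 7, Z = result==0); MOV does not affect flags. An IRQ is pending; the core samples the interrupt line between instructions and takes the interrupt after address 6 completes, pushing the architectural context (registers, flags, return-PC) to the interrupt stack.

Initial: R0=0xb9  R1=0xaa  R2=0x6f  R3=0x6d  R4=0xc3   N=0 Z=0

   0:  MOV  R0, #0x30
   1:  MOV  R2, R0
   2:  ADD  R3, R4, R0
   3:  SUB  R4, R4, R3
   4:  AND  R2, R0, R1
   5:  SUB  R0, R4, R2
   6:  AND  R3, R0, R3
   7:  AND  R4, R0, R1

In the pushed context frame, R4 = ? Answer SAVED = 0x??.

SAVED = 0xd0

after  0: R0=0x30 R1=0xaa R2=0x6f R3=0x6d R4=0xc3  N=0 Z=0
after  1: R0=0x30 R1=0xaa R2=0x30 R3=0x6d R4=0xc3  N=0 Z=0
after  2: R0=0x30 R1=0xaa R2=0x30 R3=0xf3 R4=0xc3  N=1 Z=0
after  3: R0=0x30 R1=0xaa R2=0x30 R3=0xf3 R4=0xd0  N=1 Z=0
after  4: R0=0x30 R1=0xaa R2=0x20 R3=0xf3 R4=0xd0  N=0 Z=0
after  5: R0=0xb0 R1=0xaa R2=0x20 R3=0xf3 R4=0xd0  N=1 Z=0
after  6: R0=0xb0 R1=0xaa R2=0x20 R3=0xb0 R4=0xd0  N=1 Z=0
-- IRQ taken; context saved, return-PC = 7 --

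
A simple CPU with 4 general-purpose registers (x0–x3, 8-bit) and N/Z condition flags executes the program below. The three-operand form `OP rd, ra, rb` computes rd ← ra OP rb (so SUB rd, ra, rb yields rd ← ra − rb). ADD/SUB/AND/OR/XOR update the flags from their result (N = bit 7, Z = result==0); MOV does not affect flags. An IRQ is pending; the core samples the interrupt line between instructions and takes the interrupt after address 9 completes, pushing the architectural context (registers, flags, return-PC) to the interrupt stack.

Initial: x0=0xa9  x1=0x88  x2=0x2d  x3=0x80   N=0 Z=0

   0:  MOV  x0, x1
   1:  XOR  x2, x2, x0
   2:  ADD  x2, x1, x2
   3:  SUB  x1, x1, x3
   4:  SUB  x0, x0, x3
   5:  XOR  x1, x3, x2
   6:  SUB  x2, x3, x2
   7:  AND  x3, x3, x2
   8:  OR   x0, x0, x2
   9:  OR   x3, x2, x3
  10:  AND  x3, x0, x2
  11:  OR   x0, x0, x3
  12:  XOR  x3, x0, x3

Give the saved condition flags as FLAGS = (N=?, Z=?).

after  0: x0=0x88 x1=0x88 x2=0x2d x3=0x80  N=0 Z=0
after  1: x0=0x88 x1=0x88 x2=0xa5 x3=0x80  N=1 Z=0
after  2: x0=0x88 x1=0x88 x2=0x2d x3=0x80  N=0 Z=0
after  3: x0=0x88 x1=0x08 x2=0x2d x3=0x80  N=0 Z=0
after  4: x0=0x08 x1=0x08 x2=0x2d x3=0x80  N=0 Z=0
after  5: x0=0x08 x1=0xad x2=0x2d x3=0x80  N=1 Z=0
after  6: x0=0x08 x1=0xad x2=0x53 x3=0x80  N=0 Z=0
after  7: x0=0x08 x1=0xad x2=0x53 x3=0x00  N=0 Z=1
after  8: x0=0x5b x1=0xad x2=0x53 x3=0x00  N=0 Z=0
after  9: x0=0x5b x1=0xad x2=0x53 x3=0x53  N=0 Z=0
-- IRQ taken; context saved, return-PC = 10 --

FLAGS = (N=0, Z=0)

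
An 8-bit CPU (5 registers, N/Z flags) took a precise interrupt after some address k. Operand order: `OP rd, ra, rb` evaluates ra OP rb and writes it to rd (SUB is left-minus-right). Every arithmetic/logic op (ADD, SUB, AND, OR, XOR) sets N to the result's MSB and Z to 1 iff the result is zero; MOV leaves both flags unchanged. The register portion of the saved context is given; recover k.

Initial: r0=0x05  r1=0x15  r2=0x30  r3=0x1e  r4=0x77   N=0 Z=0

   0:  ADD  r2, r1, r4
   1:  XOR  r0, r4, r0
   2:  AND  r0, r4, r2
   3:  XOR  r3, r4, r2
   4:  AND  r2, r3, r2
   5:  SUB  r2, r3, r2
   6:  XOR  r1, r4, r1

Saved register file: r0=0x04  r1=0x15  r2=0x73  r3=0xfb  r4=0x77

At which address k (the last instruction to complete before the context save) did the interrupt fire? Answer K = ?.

after  0: r0=0x05 r1=0x15 r2=0x8c r3=0x1e r4=0x77  N=1 Z=0
after  1: r0=0x72 r1=0x15 r2=0x8c r3=0x1e r4=0x77  N=0 Z=0
after  2: r0=0x04 r1=0x15 r2=0x8c r3=0x1e r4=0x77  N=0 Z=0
after  3: r0=0x04 r1=0x15 r2=0x8c r3=0xfb r4=0x77  N=1 Z=0
after  4: r0=0x04 r1=0x15 r2=0x88 r3=0xfb r4=0x77  N=1 Z=0
after  5: r0=0x04 r1=0x15 r2=0x73 r3=0xfb r4=0x77  N=0 Z=0
-- IRQ taken; context saved, return-PC = 6 --

K = 5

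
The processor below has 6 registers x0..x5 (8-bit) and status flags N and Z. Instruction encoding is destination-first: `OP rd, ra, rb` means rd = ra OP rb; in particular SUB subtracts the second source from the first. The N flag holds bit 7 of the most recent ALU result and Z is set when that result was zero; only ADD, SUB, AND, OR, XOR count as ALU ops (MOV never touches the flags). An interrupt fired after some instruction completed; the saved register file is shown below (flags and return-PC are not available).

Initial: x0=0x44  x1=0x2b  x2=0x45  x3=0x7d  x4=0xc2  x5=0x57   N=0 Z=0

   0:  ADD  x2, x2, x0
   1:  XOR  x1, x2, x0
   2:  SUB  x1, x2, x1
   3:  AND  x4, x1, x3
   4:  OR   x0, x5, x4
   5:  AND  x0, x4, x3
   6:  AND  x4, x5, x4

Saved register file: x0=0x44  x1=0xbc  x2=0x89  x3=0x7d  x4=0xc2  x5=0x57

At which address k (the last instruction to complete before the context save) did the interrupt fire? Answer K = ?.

K = 2

after  0: x0=0x44 x1=0x2b x2=0x89 x3=0x7d x4=0xc2 x5=0x57  N=1 Z=0
after  1: x0=0x44 x1=0xcd x2=0x89 x3=0x7d x4=0xc2 x5=0x57  N=1 Z=0
after  2: x0=0x44 x1=0xbc x2=0x89 x3=0x7d x4=0xc2 x5=0x57  N=1 Z=0
-- IRQ taken; context saved, return-PC = 3 --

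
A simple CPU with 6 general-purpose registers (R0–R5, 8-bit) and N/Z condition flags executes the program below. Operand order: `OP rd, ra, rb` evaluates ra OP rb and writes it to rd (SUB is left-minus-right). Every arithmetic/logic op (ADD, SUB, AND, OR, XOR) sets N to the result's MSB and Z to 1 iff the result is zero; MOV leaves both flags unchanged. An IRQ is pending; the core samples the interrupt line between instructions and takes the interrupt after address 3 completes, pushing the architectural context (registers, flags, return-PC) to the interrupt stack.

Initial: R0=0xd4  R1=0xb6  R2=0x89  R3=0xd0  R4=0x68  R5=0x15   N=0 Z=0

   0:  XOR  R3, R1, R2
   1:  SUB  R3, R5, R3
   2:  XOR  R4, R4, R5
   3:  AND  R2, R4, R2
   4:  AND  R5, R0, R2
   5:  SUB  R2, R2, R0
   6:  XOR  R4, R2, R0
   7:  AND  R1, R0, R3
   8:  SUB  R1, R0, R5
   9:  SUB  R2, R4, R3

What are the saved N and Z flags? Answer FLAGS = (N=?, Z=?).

FLAGS = (N=0, Z=0)

after  0: R0=0xd4 R1=0xb6 R2=0x89 R3=0x3f R4=0x68 R5=0x15  N=0 Z=0
after  1: R0=0xd4 R1=0xb6 R2=0x89 R3=0xd6 R4=0x68 R5=0x15  N=1 Z=0
after  2: R0=0xd4 R1=0xb6 R2=0x89 R3=0xd6 R4=0x7d R5=0x15  N=0 Z=0
after  3: R0=0xd4 R1=0xb6 R2=0x09 R3=0xd6 R4=0x7d R5=0x15  N=0 Z=0
-- IRQ taken; context saved, return-PC = 4 --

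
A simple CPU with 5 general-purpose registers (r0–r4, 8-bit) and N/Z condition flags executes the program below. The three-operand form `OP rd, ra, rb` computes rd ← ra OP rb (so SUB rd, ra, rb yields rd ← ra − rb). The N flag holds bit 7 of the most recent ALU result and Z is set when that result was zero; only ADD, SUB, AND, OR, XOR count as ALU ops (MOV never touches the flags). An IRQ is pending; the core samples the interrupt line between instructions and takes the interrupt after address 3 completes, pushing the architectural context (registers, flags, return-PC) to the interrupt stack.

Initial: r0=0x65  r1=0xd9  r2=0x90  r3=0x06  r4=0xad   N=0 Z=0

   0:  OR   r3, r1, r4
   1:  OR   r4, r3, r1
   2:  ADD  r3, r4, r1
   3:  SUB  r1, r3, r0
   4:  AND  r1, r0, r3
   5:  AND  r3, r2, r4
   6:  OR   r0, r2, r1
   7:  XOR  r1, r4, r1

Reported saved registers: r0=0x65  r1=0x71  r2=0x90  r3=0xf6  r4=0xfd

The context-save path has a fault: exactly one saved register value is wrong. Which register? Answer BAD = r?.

after  0: r0=0x65 r1=0xd9 r2=0x90 r3=0xfd r4=0xad  N=1 Z=0
after  1: r0=0x65 r1=0xd9 r2=0x90 r3=0xfd r4=0xfd  N=1 Z=0
after  2: r0=0x65 r1=0xd9 r2=0x90 r3=0xd6 r4=0xfd  N=1 Z=0
after  3: r0=0x65 r1=0x71 r2=0x90 r3=0xd6 r4=0xfd  N=0 Z=0
-- IRQ taken; context saved, return-PC = 4 --
mismatch: r3: reported 0xf6 vs actual 0xd6

BAD = r3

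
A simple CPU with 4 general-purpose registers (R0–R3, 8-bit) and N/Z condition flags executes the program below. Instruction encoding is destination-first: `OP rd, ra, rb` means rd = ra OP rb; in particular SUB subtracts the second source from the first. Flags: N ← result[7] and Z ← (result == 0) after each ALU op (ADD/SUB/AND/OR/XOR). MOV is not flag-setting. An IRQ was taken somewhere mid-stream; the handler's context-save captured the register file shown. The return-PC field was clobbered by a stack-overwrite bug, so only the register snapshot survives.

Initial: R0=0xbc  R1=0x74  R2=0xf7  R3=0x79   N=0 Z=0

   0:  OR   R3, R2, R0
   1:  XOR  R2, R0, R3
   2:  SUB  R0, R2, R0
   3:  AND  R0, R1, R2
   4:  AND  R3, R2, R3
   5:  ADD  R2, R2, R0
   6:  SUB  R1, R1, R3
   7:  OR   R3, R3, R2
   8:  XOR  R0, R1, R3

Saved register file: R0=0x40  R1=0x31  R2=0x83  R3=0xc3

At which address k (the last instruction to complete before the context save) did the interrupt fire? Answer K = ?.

K = 7

after  0: R0=0xbc R1=0x74 R2=0xf7 R3=0xff  N=1 Z=0
after  1: R0=0xbc R1=0x74 R2=0x43 R3=0xff  N=0 Z=0
after  2: R0=0x87 R1=0x74 R2=0x43 R3=0xff  N=1 Z=0
after  3: R0=0x40 R1=0x74 R2=0x43 R3=0xff  N=0 Z=0
after  4: R0=0x40 R1=0x74 R2=0x43 R3=0x43  N=0 Z=0
after  5: R0=0x40 R1=0x74 R2=0x83 R3=0x43  N=1 Z=0
after  6: R0=0x40 R1=0x31 R2=0x83 R3=0x43  N=0 Z=0
after  7: R0=0x40 R1=0x31 R2=0x83 R3=0xc3  N=1 Z=0
-- IRQ taken; context saved, return-PC = 8 --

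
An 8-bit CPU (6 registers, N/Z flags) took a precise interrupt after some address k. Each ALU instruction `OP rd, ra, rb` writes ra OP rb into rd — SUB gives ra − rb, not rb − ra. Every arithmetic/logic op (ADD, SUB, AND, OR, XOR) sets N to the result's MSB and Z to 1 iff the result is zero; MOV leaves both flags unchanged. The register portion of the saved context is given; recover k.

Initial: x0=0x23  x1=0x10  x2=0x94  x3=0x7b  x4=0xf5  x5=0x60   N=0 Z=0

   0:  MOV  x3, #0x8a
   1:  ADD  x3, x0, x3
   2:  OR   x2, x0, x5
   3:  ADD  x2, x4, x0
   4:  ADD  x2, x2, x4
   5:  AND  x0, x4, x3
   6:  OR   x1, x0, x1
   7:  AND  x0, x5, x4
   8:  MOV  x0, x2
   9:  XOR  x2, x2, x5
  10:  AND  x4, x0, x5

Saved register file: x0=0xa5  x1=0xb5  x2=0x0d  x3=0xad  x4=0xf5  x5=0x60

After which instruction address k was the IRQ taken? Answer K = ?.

after  0: x0=0x23 x1=0x10 x2=0x94 x3=0x8a x4=0xf5 x5=0x60  N=0 Z=0
after  1: x0=0x23 x1=0x10 x2=0x94 x3=0xad x4=0xf5 x5=0x60  N=1 Z=0
after  2: x0=0x23 x1=0x10 x2=0x63 x3=0xad x4=0xf5 x5=0x60  N=0 Z=0
after  3: x0=0x23 x1=0x10 x2=0x18 x3=0xad x4=0xf5 x5=0x60  N=0 Z=0
after  4: x0=0x23 x1=0x10 x2=0x0d x3=0xad x4=0xf5 x5=0x60  N=0 Z=0
after  5: x0=0xa5 x1=0x10 x2=0x0d x3=0xad x4=0xf5 x5=0x60  N=1 Z=0
after  6: x0=0xa5 x1=0xb5 x2=0x0d x3=0xad x4=0xf5 x5=0x60  N=1 Z=0
-- IRQ taken; context saved, return-PC = 7 --

K = 6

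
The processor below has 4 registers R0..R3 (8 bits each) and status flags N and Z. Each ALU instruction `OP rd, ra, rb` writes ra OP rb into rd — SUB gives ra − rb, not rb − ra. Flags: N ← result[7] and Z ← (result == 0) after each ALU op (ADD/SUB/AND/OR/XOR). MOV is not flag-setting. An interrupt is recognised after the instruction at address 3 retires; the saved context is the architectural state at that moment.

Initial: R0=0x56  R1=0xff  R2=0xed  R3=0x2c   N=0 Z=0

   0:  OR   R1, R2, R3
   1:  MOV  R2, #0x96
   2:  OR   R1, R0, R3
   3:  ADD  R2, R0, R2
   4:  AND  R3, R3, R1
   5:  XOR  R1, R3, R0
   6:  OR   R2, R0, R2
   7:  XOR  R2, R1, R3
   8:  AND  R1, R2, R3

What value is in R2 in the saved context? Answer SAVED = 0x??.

after  0: R0=0x56 R1=0xed R2=0xed R3=0x2c  N=1 Z=0
after  1: R0=0x56 R1=0xed R2=0x96 R3=0x2c  N=1 Z=0
after  2: R0=0x56 R1=0x7e R2=0x96 R3=0x2c  N=0 Z=0
after  3: R0=0x56 R1=0x7e R2=0xec R3=0x2c  N=1 Z=0
-- IRQ taken; context saved, return-PC = 4 --

SAVED = 0xec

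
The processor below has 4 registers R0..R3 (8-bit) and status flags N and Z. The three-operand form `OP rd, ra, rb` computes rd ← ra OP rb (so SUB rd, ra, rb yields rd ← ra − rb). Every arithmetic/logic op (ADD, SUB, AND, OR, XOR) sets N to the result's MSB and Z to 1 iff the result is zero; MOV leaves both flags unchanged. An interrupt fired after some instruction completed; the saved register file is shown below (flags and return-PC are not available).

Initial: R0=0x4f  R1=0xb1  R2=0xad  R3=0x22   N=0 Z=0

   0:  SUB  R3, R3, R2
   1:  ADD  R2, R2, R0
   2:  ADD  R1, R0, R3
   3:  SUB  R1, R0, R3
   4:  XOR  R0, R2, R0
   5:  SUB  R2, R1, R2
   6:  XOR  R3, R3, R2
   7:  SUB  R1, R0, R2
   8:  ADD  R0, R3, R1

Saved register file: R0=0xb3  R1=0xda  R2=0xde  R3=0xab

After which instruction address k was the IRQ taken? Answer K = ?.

K = 6

after  0: R0=0x4f R1=0xb1 R2=0xad R3=0x75  N=0 Z=0
after  1: R0=0x4f R1=0xb1 R2=0xfc R3=0x75  N=1 Z=0
after  2: R0=0x4f R1=0xc4 R2=0xfc R3=0x75  N=1 Z=0
after  3: R0=0x4f R1=0xda R2=0xfc R3=0x75  N=1 Z=0
after  4: R0=0xb3 R1=0xda R2=0xfc R3=0x75  N=1 Z=0
after  5: R0=0xb3 R1=0xda R2=0xde R3=0x75  N=1 Z=0
after  6: R0=0xb3 R1=0xda R2=0xde R3=0xab  N=1 Z=0
-- IRQ taken; context saved, return-PC = 7 --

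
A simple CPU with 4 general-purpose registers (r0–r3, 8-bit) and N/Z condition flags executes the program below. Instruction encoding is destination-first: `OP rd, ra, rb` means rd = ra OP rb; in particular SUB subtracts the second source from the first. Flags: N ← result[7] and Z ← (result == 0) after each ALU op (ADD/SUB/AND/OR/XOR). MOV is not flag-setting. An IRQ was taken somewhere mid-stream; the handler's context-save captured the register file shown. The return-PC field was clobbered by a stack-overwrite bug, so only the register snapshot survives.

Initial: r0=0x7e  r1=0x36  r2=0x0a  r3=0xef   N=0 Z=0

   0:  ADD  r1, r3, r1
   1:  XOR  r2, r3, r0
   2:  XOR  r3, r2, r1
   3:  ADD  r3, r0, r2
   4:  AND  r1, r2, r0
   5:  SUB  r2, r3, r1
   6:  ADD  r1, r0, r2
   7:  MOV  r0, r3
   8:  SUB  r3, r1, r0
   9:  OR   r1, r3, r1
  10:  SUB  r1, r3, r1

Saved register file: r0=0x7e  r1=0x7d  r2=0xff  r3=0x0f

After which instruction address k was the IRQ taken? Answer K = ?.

K = 6

after  0: r0=0x7e r1=0x25 r2=0x0a r3=0xef  N=0 Z=0
after  1: r0=0x7e r1=0x25 r2=0x91 r3=0xef  N=1 Z=0
after  2: r0=0x7e r1=0x25 r2=0x91 r3=0xb4  N=1 Z=0
after  3: r0=0x7e r1=0x25 r2=0x91 r3=0x0f  N=0 Z=0
after  4: r0=0x7e r1=0x10 r2=0x91 r3=0x0f  N=0 Z=0
after  5: r0=0x7e r1=0x10 r2=0xff r3=0x0f  N=1 Z=0
after  6: r0=0x7e r1=0x7d r2=0xff r3=0x0f  N=0 Z=0
-- IRQ taken; context saved, return-PC = 7 --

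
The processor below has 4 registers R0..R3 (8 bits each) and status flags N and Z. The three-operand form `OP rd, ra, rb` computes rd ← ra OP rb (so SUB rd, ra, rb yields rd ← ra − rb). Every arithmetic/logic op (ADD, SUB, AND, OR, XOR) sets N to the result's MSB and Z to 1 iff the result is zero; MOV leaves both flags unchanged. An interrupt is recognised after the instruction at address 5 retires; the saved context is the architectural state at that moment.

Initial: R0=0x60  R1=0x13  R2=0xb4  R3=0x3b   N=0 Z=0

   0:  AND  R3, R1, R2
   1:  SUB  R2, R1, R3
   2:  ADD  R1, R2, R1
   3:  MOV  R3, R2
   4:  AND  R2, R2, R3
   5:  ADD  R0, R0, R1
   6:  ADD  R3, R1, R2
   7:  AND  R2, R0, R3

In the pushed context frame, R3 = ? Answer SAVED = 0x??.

SAVED = 0x03

after  0: R0=0x60 R1=0x13 R2=0xb4 R3=0x10  N=0 Z=0
after  1: R0=0x60 R1=0x13 R2=0x03 R3=0x10  N=0 Z=0
after  2: R0=0x60 R1=0x16 R2=0x03 R3=0x10  N=0 Z=0
after  3: R0=0x60 R1=0x16 R2=0x03 R3=0x03  N=0 Z=0
after  4: R0=0x60 R1=0x16 R2=0x03 R3=0x03  N=0 Z=0
after  5: R0=0x76 R1=0x16 R2=0x03 R3=0x03  N=0 Z=0
-- IRQ taken; context saved, return-PC = 6 --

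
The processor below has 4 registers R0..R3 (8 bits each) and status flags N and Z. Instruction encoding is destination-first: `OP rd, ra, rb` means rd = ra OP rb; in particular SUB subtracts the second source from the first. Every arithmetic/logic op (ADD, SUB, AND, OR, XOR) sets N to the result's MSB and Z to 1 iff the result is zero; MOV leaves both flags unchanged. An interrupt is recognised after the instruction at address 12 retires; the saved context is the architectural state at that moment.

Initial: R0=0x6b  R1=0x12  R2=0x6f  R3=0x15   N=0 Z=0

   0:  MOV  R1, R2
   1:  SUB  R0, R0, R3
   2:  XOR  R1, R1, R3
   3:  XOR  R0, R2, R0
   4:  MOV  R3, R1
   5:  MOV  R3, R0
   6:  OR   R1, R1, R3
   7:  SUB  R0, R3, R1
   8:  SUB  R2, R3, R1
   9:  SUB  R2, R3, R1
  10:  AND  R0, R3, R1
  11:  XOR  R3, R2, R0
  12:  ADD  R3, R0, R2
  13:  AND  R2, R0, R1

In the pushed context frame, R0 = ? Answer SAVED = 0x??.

after  0: R0=0x6b R1=0x6f R2=0x6f R3=0x15  N=0 Z=0
after  1: R0=0x56 R1=0x6f R2=0x6f R3=0x15  N=0 Z=0
after  2: R0=0x56 R1=0x7a R2=0x6f R3=0x15  N=0 Z=0
after  3: R0=0x39 R1=0x7a R2=0x6f R3=0x15  N=0 Z=0
after  4: R0=0x39 R1=0x7a R2=0x6f R3=0x7a  N=0 Z=0
after  5: R0=0x39 R1=0x7a R2=0x6f R3=0x39  N=0 Z=0
after  6: R0=0x39 R1=0x7b R2=0x6f R3=0x39  N=0 Z=0
after  7: R0=0xbe R1=0x7b R2=0x6f R3=0x39  N=1 Z=0
after  8: R0=0xbe R1=0x7b R2=0xbe R3=0x39  N=1 Z=0
after  9: R0=0xbe R1=0x7b R2=0xbe R3=0x39  N=1 Z=0
after 10: R0=0x39 R1=0x7b R2=0xbe R3=0x39  N=0 Z=0
after 11: R0=0x39 R1=0x7b R2=0xbe R3=0x87  N=1 Z=0
after 12: R0=0x39 R1=0x7b R2=0xbe R3=0xf7  N=1 Z=0
-- IRQ taken; context saved, return-PC = 13 --

SAVED = 0x39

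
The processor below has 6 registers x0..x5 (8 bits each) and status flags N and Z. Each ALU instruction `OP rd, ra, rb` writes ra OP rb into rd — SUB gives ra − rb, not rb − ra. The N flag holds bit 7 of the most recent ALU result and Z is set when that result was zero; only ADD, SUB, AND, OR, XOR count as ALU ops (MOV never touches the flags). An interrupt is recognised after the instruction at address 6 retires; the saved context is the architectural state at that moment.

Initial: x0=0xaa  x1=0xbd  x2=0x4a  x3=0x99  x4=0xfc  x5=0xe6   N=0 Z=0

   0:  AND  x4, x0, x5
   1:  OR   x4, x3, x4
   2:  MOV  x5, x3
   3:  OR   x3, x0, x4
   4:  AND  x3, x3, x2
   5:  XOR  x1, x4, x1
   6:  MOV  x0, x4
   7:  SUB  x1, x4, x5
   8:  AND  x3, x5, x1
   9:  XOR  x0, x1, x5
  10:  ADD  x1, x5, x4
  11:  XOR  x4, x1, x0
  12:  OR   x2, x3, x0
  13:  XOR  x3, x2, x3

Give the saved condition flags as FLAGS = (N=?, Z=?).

FLAGS = (N=0, Z=0)

after  0: x0=0xaa x1=0xbd x2=0x4a x3=0x99 x4=0xa2 x5=0xe6  N=1 Z=0
after  1: x0=0xaa x1=0xbd x2=0x4a x3=0x99 x4=0xbb x5=0xe6  N=1 Z=0
after  2: x0=0xaa x1=0xbd x2=0x4a x3=0x99 x4=0xbb x5=0x99  N=1 Z=0
after  3: x0=0xaa x1=0xbd x2=0x4a x3=0xbb x4=0xbb x5=0x99  N=1 Z=0
after  4: x0=0xaa x1=0xbd x2=0x4a x3=0x0a x4=0xbb x5=0x99  N=0 Z=0
after  5: x0=0xaa x1=0x06 x2=0x4a x3=0x0a x4=0xbb x5=0x99  N=0 Z=0
after  6: x0=0xbb x1=0x06 x2=0x4a x3=0x0a x4=0xbb x5=0x99  N=0 Z=0
-- IRQ taken; context saved, return-PC = 7 --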